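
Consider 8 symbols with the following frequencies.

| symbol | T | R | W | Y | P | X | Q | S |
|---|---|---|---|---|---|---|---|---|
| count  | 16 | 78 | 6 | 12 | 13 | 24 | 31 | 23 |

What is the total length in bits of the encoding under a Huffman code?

Build the Huffman tree bottom-up:
combine W(6), Y(12) → 18
combine P(13), T(16) → 29
combine 18, S(23) → 41
combine X(24), 29 → 53
combine Q(31), 41 → 72
combine 53, 72 → 125
combine R(78), 125 → 203
Each symbol's bit-cost is frequency × depth; summing gives 541 bits (equivalently 18 + 29 + 41 + 53 + 72 + 125 + 203).

541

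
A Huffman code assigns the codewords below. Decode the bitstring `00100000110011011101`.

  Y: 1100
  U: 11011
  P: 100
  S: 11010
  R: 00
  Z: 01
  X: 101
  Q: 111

Read left to right; each codeword is recognised as soon as it completes (prefix code):
  00→R | 100→P | 00→R | 01→Z | 100→P | 11011→U | 101→X
Decoded message: RPRZPUX

RPRZPUX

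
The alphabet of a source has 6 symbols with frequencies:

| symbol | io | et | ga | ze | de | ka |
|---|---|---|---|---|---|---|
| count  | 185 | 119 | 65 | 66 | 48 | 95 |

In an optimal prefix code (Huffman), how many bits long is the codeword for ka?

3

Repeatedly merge the two smallest:
merge de(48) and ga(65): 113
merge ze(66) and ka(95): 161
merge 113 and et(119): 232
merge 161 and io(185): 346
merge 232 and 346: 578
ka sits 3 levels below the root, so its codeword is 3 bits.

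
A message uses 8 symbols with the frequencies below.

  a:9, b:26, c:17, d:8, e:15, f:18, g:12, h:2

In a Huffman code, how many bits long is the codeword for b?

Build the tree from the bottom:
merge h(2) and d(8): 10
merge a(9) and 10: 19
merge g(12) and e(15): 27
merge c(17) and f(18): 35
merge 19 and b(26): 45
merge 27 and 35: 62
merge 45 and 62: 107
b sits 2 levels below the root, so its codeword is 2 bits.

2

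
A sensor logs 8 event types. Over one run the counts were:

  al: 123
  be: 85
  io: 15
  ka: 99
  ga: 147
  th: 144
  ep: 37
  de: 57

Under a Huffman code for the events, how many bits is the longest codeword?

5

Merge the two lowest-weight nodes at each step:
io(15) + ep(37) → 52
52 + de(57) → 109
be(85) + ka(99) → 184
109 + al(123) → 232
th(144) + ga(147) → 291
184 + 232 → 416
291 + 416 → 707
Maximum depth reached is 5.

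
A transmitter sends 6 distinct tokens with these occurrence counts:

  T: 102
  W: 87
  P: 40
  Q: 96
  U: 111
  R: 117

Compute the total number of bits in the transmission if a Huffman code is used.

Merge the two smallest weights repeatedly:
P(40) + W(87) → 127
Q(96) + T(102) → 198
U(111) + R(117) → 228
127 + 198 → 325
228 + 325 → 553
Total encoded bits = sum of merged weights = 127 + 198 + 228 + 325 + 553 = 1431.

1431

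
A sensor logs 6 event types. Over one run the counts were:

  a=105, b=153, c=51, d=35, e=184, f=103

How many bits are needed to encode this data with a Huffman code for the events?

Build the Huffman tree bottom-up:
merge d(35) and c(51): 86
merge 86 and f(103): 189
merge a(105) and b(153): 258
merge e(184) and 189: 373
merge 258 and 373: 631
Each symbol's bit-cost is frequency × depth; summing gives 1537 bits (equivalently 86 + 189 + 258 + 373 + 631).

1537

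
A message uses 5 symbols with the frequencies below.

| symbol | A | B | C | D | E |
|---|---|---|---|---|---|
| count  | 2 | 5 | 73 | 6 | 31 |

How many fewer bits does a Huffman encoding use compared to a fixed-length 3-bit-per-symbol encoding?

170

Fixed-length: 3 bits × 117 symbols = 351 bits.
Huffman merges:
A(2) + B(5) → 7
D(6) + 7 → 13
13 + E(31) → 44
44 + C(73) → 117
Huffman total = 7 + 13 + 44 + 117 = 181 bits.
Saving = 351 − 181 = 170 bits.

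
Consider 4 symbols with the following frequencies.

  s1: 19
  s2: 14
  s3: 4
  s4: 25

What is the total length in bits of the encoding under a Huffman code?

117

Build the Huffman tree bottom-up:
merge s3(4) and s2(14): 18
merge 18 and s1(19): 37
merge s4(25) and 37: 62
The encoded length is the sum of every internal node's weight: 18 + 37 + 62 = 117 bits.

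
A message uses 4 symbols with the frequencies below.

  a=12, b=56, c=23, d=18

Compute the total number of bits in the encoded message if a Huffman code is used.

192

Merge the two smallest weights repeatedly:
combine a(12), d(18) → 30
combine c(23), 30 → 53
combine 53, b(56) → 109
The encoded length is the sum of every internal node's weight: 30 + 53 + 109 = 192 bits.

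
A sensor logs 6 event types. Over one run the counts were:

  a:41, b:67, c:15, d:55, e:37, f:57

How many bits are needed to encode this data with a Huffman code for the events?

Build the Huffman tree bottom-up:
merge c(15) and e(37): 52
merge a(41) and 52: 93
merge d(55) and f(57): 112
merge b(67) and 93: 160
merge 112 and 160: 272
Each symbol's bit-cost is frequency × depth; summing gives 689 bits (equivalently 52 + 93 + 112 + 160 + 272).

689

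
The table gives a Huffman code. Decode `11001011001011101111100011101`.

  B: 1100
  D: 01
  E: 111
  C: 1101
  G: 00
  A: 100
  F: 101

Read left to right; each codeword is recognised as soon as it completes (prefix code):
  1100→B | 101→F | 100→A | 101→F | 1101→C | 111→E | 100→A | 01→D | 1101→C
Decoded message: BFAFCEADC

BFAFCEADC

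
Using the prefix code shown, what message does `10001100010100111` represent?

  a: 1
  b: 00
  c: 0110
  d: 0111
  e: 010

abcbaed

Read left to right; each codeword is recognised as soon as it completes (prefix code):
  1→a | 00→b | 0110→c | 00→b | 1→a | 010→e | 0111→d
Decoded message: abcbaed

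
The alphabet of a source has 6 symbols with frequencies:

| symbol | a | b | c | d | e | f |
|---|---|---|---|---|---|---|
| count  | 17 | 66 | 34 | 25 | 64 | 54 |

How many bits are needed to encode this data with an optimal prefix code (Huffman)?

638

Greedily combine the two least-frequent nodes:
a(17) + d(25) → 42
c(34) + 42 → 76
f(54) + e(64) → 118
b(66) + 76 → 142
118 + 142 → 260
Each symbol's bit-cost is frequency × depth; summing gives 638 bits (equivalently 42 + 76 + 118 + 142 + 260).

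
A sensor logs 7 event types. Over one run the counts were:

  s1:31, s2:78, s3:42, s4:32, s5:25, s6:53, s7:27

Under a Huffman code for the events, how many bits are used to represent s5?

4

Build the tree from the bottom:
merge s5(25) and s7(27): 52
merge s1(31) and s4(32): 63
merge s3(42) and 52: 94
merge s6(53) and 63: 116
merge s2(78) and 94: 172
merge 116 and 172: 288
s5's leaf is at depth 4, giving a 4-bit codeword.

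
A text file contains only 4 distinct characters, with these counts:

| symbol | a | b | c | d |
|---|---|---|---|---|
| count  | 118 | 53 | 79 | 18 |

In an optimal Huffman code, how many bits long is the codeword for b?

Huffman merges, smallest pair first:
merge d(18) and b(53): 71
merge 71 and c(79): 150
merge a(118) and 150: 268
The subtree containing b is merged 3 times, so code length = 3.

3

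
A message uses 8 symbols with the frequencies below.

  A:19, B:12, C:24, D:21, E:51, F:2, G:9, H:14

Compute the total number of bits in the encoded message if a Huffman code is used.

Build the Huffman tree bottom-up:
combine F(2), G(9) → 11
combine 11, B(12) → 23
combine H(14), A(19) → 33
combine D(21), 23 → 44
combine C(24), 33 → 57
combine 44, E(51) → 95
combine 57, 95 → 152
The encoded length is the sum of every internal node's weight: 11 + 23 + 33 + 44 + 57 + 95 + 152 = 415 bits.

415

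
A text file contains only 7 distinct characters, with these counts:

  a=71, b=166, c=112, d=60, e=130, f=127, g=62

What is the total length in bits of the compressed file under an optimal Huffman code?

2010

Greedily combine the two least-frequent nodes:
combine d(60), g(62) → 122
combine a(71), c(112) → 183
combine 122, f(127) → 249
combine e(130), b(166) → 296
combine 183, 249 → 432
combine 296, 432 → 728
Each symbol's bit-cost is frequency × depth; summing gives 2010 bits (equivalently 122 + 183 + 249 + 296 + 432 + 728).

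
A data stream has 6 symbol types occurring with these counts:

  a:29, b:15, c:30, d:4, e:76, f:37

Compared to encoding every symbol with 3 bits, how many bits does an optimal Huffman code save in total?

133

Fixed-length: 3 bits × 191 symbols = 573 bits.
Huffman merges:
combine d(4), b(15) → 19
combine 19, a(29) → 48
combine c(30), f(37) → 67
combine 48, 67 → 115
combine e(76), 115 → 191
Huffman total = 19 + 48 + 67 + 115 + 191 = 440 bits.
Saving = 573 − 440 = 133 bits.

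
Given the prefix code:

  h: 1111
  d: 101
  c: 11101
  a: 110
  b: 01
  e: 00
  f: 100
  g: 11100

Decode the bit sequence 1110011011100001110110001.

Read left to right; each codeword is recognised as soon as it completes (prefix code):
  11100→g | 110→a | 11100→g | 00→e | 11101→c | 100→f | 01→b
Decoded message: gagecfb

gagecfb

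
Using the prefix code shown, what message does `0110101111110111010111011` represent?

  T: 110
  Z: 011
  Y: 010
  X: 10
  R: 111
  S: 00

Read left to right; each codeword is recognised as soon as it completes (prefix code):
  011→Z | 010→Y | 111→R | 111→R | 011→Z | 10→X | 10→X | 111→R | 011→Z
Decoded message: ZYRRZXXRZ

ZYRRZXXRZ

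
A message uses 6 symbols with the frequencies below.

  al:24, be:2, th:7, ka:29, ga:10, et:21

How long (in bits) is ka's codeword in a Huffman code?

Build the tree from the bottom:
combine be(2), th(7) → 9
combine 9, ga(10) → 19
combine 19, et(21) → 40
combine al(24), ka(29) → 53
combine 40, 53 → 93
ka sits 2 levels below the root, so its codeword is 2 bits.

2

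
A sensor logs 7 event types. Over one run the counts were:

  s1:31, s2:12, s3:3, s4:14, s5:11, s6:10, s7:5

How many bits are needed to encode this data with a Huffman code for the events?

Greedily combine the two least-frequent nodes:
s3(3) + s7(5) → 8
8 + s6(10) → 18
s5(11) + s2(12) → 23
s4(14) + 18 → 32
23 + s1(31) → 54
32 + 54 → 86
The encoded length is the sum of every internal node's weight: 8 + 18 + 23 + 32 + 54 + 86 = 221 bits.

221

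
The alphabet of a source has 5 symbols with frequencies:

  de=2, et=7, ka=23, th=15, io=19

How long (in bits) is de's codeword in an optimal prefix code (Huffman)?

3

Repeatedly merge the two smallest:
combine de(2), et(7) → 9
combine 9, th(15) → 24
combine io(19), ka(23) → 42
combine 24, 42 → 66
de sits 3 levels below the root, so its codeword is 3 bits.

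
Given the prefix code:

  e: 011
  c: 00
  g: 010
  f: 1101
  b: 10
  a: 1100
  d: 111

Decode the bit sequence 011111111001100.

Read left to right; each codeword is recognised as soon as it completes (prefix code):
  011→e | 111→d | 111→d | 00→c | 1100→a
Decoded message: eddca

eddca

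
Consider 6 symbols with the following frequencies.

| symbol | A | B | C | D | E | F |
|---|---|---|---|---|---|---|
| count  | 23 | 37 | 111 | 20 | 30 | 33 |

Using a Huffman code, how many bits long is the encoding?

Merge the two smallest weights repeatedly:
merge D(20) and A(23): 43
merge E(30) and F(33): 63
merge B(37) and 43: 80
merge 63 and 80: 143
merge C(111) and 143: 254
Total encoded bits = sum of merged weights = 43 + 63 + 80 + 143 + 254 = 583.

583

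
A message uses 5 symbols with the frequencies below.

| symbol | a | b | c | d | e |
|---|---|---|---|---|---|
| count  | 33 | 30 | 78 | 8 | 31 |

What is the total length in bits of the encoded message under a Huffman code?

Build the Huffman tree bottom-up:
combine d(8), b(30) → 38
combine e(31), a(33) → 64
combine 38, 64 → 102
combine c(78), 102 → 180
Total encoded bits = sum of merged weights = 38 + 64 + 102 + 180 = 384.

384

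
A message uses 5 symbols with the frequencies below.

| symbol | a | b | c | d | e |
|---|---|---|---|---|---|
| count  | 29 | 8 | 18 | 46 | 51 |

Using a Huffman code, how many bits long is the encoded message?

330

Greedily combine the two least-frequent nodes:
merge b(8) and c(18): 26
merge 26 and a(29): 55
merge d(46) and e(51): 97
merge 55 and 97: 152
The encoded length is the sum of every internal node's weight: 26 + 55 + 97 + 152 = 330 bits.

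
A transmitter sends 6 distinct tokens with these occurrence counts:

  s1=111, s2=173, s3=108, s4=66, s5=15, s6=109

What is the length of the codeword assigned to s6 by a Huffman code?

2

Repeatedly merge the two smallest:
merge s5(15) and s4(66): 81
merge 81 and s3(108): 189
merge s6(109) and s1(111): 220
merge s2(173) and 189: 362
merge 220 and 362: 582
s6's leaf is at depth 2, giving a 2-bit codeword.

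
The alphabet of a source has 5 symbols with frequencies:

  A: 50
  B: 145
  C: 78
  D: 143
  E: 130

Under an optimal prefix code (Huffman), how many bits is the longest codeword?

Merge the two lowest-weight nodes at each step:
combine A(50), C(78) → 128
combine 128, E(130) → 258
combine D(143), B(145) → 288
combine 258, 288 → 546
The first pair merged (A, C) ends up deepest, at depth 3.

3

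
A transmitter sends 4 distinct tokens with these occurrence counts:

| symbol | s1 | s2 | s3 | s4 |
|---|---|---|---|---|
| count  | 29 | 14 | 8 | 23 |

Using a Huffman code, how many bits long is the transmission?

Build the Huffman tree bottom-up:
combine s3(8), s2(14) → 22
combine 22, s4(23) → 45
combine s1(29), 45 → 74
The encoded length is the sum of every internal node's weight: 22 + 45 + 74 = 141 bits.

141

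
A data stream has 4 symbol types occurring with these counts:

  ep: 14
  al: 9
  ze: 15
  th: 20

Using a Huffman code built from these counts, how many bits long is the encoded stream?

Build the Huffman tree bottom-up:
combine al(9), ep(14) → 23
combine ze(15), th(20) → 35
combine 23, 35 → 58
The encoded length is the sum of every internal node's weight: 23 + 35 + 58 = 116 bits.

116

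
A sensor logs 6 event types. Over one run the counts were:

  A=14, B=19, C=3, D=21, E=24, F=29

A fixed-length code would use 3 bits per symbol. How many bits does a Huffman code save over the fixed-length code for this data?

Fixed-length: 3 bits × 110 symbols = 330 bits.
Huffman merges:
combine C(3), A(14) → 17
combine 17, B(19) → 36
combine D(21), E(24) → 45
combine F(29), 36 → 65
combine 45, 65 → 110
Huffman total = 17 + 36 + 45 + 65 + 110 = 273 bits.
Saving = 330 − 273 = 57 bits.

57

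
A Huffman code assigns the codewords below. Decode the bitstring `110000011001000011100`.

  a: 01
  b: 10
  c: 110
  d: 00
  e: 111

Read left to right; each codeword is recognised as soon as it completes (prefix code):
  110→c | 00→d | 00→d | 110→c | 01→a | 00→d | 00→d | 111→e | 00→d
Decoded message: cddcadded

cddcadded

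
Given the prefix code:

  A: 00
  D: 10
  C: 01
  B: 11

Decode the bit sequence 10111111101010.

Read left to right; each codeword is recognised as soon as it completes (prefix code):
  10→D | 11→B | 11→B | 11→B | 10→D | 10→D | 10→D
Decoded message: DBBBDDD

DBBBDDD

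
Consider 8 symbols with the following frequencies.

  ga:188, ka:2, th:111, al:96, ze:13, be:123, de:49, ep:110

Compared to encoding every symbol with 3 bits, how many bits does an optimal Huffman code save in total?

232

Fixed-length: 3 bits × 692 symbols = 2076 bits.
Huffman merges:
combine ka(2), ze(13) → 15
combine 15, de(49) → 64
combine 64, al(96) → 160
combine ep(110), th(111) → 221
combine be(123), 160 → 283
combine ga(188), 221 → 409
combine 283, 409 → 692
Huffman total = 15 + 64 + 160 + 221 + 283 + 409 + 692 = 1844 bits.
Saving = 2076 − 1844 = 232 bits.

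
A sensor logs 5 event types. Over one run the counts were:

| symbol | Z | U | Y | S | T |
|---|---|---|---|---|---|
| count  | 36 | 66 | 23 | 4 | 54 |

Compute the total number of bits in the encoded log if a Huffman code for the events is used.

Build the Huffman tree bottom-up:
S(4) + Y(23) → 27
27 + Z(36) → 63
T(54) + 63 → 117
U(66) + 117 → 183
The encoded length is the sum of every internal node's weight: 27 + 63 + 117 + 183 = 390 bits.

390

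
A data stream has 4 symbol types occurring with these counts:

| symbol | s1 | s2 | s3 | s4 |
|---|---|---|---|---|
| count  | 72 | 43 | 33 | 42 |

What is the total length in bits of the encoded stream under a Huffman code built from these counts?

Greedily combine the two least-frequent nodes:
s3(33) + s4(42) → 75
s2(43) + s1(72) → 115
75 + 115 → 190
The encoded length is the sum of every internal node's weight: 75 + 115 + 190 = 380 bits.

380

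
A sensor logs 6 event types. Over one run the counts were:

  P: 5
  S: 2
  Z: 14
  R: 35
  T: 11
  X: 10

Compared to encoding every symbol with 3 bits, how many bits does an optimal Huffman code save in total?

Fixed-length: 3 bits × 77 symbols = 231 bits.
Huffman merges:
merge S(2) and P(5): 7
merge 7 and X(10): 17
merge T(11) and Z(14): 25
merge 17 and 25: 42
merge R(35) and 42: 77
Huffman total = 7 + 17 + 25 + 42 + 77 = 168 bits.
Saving = 231 − 168 = 63 bits.

63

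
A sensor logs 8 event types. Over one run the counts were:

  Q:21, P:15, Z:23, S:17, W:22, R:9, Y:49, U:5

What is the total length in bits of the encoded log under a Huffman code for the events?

Build the Huffman tree bottom-up:
merge U(5) and R(9): 14
merge 14 and P(15): 29
merge S(17) and Q(21): 38
merge W(22) and Z(23): 45
merge 29 and 38: 67
merge 45 and Y(49): 94
merge 67 and 94: 161
Total encoded bits = sum of merged weights = 14 + 29 + 38 + 45 + 67 + 94 + 161 = 448.

448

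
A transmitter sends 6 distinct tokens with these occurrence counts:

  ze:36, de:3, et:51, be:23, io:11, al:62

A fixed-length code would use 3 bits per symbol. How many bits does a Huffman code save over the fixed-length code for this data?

135

Fixed-length: 3 bits × 186 symbols = 558 bits.
Huffman merges:
merge de(3) and io(11): 14
merge 14 and be(23): 37
merge ze(36) and 37: 73
merge et(51) and al(62): 113
merge 73 and 113: 186
Huffman total = 14 + 37 + 73 + 113 + 186 = 423 bits.
Saving = 558 − 423 = 135 bits.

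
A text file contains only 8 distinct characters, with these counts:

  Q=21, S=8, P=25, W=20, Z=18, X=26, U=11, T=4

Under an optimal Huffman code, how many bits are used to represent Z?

3

Repeatedly merge the two smallest:
combine T(4), S(8) → 12
combine U(11), 12 → 23
combine Z(18), W(20) → 38
combine Q(21), 23 → 44
combine P(25), X(26) → 51
combine 38, 44 → 82
combine 51, 82 → 133
Z's leaf is at depth 3, giving a 3-bit codeword.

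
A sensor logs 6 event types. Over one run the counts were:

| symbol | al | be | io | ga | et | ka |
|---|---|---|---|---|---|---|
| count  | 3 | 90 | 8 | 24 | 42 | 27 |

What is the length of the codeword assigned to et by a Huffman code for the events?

Build the tree from the bottom:
al(3) + io(8) → 11
11 + ga(24) → 35
ka(27) + 35 → 62
et(42) + 62 → 104
be(90) + 104 → 194
The subtree containing et is merged 2 times, so code length = 2.

2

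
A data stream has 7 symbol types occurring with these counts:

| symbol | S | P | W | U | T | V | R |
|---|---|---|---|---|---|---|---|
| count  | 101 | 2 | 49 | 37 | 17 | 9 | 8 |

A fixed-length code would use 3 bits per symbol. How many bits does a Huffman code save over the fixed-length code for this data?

Fixed-length: 3 bits × 223 symbols = 669 bits.
Huffman merges:
P(2) + R(8) → 10
V(9) + 10 → 19
T(17) + 19 → 36
36 + U(37) → 73
W(49) + 73 → 122
S(101) + 122 → 223
Huffman total = 10 + 19 + 36 + 73 + 122 + 223 = 483 bits.
Saving = 669 − 483 = 186 bits.

186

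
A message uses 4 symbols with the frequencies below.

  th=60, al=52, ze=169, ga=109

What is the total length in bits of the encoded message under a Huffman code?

Greedily combine the two least-frequent nodes:
merge al(52) and th(60): 112
merge ga(109) and 112: 221
merge ze(169) and 221: 390
Each symbol's bit-cost is frequency × depth; summing gives 723 bits (equivalently 112 + 221 + 390).

723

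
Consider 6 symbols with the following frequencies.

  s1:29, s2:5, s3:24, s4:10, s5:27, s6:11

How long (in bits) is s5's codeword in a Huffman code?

2

Huffman merges, smallest pair first:
s2(5) + s4(10) → 15
s6(11) + 15 → 26
s3(24) + 26 → 50
s5(27) + s1(29) → 56
50 + 56 → 106
s5's leaf is at depth 2, giving a 2-bit codeword.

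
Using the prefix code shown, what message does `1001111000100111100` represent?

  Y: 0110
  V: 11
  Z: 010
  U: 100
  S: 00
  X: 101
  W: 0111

UVVSZWU

Read left to right; each codeword is recognised as soon as it completes (prefix code):
  100→U | 11→V | 11→V | 00→S | 010→Z | 0111→W | 100→U
Decoded message: UVVSZWU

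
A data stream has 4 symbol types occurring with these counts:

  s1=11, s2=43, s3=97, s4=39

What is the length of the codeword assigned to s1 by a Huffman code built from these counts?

3

Repeatedly merge the two smallest:
combine s1(11), s4(39) → 50
combine s2(43), 50 → 93
combine 93, s3(97) → 190
s1 sits 3 levels below the root, so its codeword is 3 bits.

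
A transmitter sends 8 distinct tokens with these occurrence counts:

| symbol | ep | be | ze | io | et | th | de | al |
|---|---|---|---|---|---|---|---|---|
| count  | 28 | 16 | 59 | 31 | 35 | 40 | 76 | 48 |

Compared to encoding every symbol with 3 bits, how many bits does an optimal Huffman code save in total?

32

Fixed-length: 3 bits × 333 symbols = 999 bits.
Huffman merges:
combine be(16), ep(28) → 44
combine io(31), et(35) → 66
combine th(40), 44 → 84
combine al(48), ze(59) → 107
combine 66, de(76) → 142
combine 84, 107 → 191
combine 142, 191 → 333
Huffman total = 44 + 66 + 84 + 107 + 142 + 191 + 333 = 967 bits.
Saving = 999 − 967 = 32 bits.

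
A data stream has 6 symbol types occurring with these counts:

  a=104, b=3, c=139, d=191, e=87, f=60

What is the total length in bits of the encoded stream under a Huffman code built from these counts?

1381

Greedily combine the two least-frequent nodes:
merge b(3) and f(60): 63
merge 63 and e(87): 150
merge a(104) and c(139): 243
merge 150 and d(191): 341
merge 243 and 341: 584
The encoded length is the sum of every internal node's weight: 63 + 150 + 243 + 341 + 584 = 1381 bits.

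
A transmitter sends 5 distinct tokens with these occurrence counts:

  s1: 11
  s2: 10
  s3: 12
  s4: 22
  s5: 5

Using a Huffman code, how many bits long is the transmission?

135

Greedily combine the two least-frequent nodes:
s5(5) + s2(10) → 15
s1(11) + s3(12) → 23
15 + s4(22) → 37
23 + 37 → 60
The encoded length is the sum of every internal node's weight: 15 + 23 + 37 + 60 = 135 bits.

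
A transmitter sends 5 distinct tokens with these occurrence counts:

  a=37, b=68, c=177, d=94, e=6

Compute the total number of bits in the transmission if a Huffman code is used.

Merge the two smallest weights repeatedly:
e(6) + a(37) → 43
43 + b(68) → 111
d(94) + 111 → 205
c(177) + 205 → 382
Total encoded bits = sum of merged weights = 43 + 111 + 205 + 382 = 741.

741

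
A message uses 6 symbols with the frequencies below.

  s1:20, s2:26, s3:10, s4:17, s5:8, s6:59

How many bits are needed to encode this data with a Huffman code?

320

Merge the two smallest weights repeatedly:
combine s5(8), s3(10) → 18
combine s4(17), 18 → 35
combine s1(20), s2(26) → 46
combine 35, 46 → 81
combine s6(59), 81 → 140
The encoded length is the sum of every internal node's weight: 18 + 35 + 46 + 81 + 140 = 320 bits.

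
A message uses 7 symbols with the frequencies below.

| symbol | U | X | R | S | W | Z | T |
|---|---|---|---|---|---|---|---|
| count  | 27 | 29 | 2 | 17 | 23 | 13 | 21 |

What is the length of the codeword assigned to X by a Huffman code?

Huffman merges, smallest pair first:
combine R(2), Z(13) → 15
combine 15, S(17) → 32
combine T(21), W(23) → 44
combine U(27), X(29) → 56
combine 32, 44 → 76
combine 56, 76 → 132
X sits 2 levels below the root, so its codeword is 2 bits.

2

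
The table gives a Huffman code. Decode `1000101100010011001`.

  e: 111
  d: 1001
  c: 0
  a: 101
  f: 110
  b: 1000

Read left to right; each codeword is recognised as soon as it completes (prefix code):
  1000→b | 101→a | 1000→b | 1001→d | 1001→d
Decoded message: babdd

babdd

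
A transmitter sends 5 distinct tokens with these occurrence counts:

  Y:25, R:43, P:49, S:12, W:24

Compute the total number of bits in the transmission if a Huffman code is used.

Merge the two smallest weights repeatedly:
merge S(12) and W(24): 36
merge Y(25) and 36: 61
merge R(43) and P(49): 92
merge 61 and 92: 153
The encoded length is the sum of every internal node's weight: 36 + 61 + 92 + 153 = 342 bits.

342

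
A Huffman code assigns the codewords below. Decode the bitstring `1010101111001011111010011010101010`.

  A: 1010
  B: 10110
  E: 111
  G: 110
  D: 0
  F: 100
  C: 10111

ACFCGFGAA

Read left to right; each codeword is recognised as soon as it completes (prefix code):
  1010→A | 10111→C | 100→F | 10111→C | 110→G | 100→F | 110→G | 1010→A | 1010→A
Decoded message: ACFCGFGAA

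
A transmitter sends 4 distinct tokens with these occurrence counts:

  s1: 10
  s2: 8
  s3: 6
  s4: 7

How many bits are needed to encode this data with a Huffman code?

62

Greedily combine the two least-frequent nodes:
s3(6) + s4(7) → 13
s2(8) + s1(10) → 18
13 + 18 → 31
The encoded length is the sum of every internal node's weight: 13 + 18 + 31 = 62 bits.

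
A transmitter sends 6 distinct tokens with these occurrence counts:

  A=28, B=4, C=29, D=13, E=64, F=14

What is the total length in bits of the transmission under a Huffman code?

345

Merge the two smallest weights repeatedly:
merge B(4) and D(13): 17
merge F(14) and 17: 31
merge A(28) and C(29): 57
merge 31 and 57: 88
merge E(64) and 88: 152
The encoded length is the sum of every internal node's weight: 17 + 31 + 57 + 88 + 152 = 345 bits.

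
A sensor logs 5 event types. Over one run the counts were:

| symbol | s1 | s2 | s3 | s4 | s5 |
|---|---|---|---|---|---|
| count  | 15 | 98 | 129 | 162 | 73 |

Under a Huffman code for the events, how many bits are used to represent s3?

Huffman merges, smallest pair first:
s1(15) + s5(73) → 88
88 + s2(98) → 186
s3(129) + s4(162) → 291
186 + 291 → 477
s3 sits 2 levels below the root, so its codeword is 2 bits.

2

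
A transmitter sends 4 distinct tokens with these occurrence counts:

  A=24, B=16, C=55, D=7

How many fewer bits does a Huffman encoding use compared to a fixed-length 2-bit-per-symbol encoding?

Fixed-length: 2 bits × 102 symbols = 204 bits.
Huffman merges:
D(7) + B(16) → 23
23 + A(24) → 47
47 + C(55) → 102
Huffman total = 23 + 47 + 102 = 172 bits.
Saving = 204 − 172 = 32 bits.

32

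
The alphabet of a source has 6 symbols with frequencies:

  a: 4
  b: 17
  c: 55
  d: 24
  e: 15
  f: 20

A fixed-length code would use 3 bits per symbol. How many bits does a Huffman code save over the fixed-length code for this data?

Fixed-length: 3 bits × 135 symbols = 405 bits.
Huffman merges:
a(4) + e(15) → 19
b(17) + 19 → 36
f(20) + d(24) → 44
36 + 44 → 80
c(55) + 80 → 135
Huffman total = 19 + 36 + 44 + 80 + 135 = 314 bits.
Saving = 405 − 314 = 91 bits.

91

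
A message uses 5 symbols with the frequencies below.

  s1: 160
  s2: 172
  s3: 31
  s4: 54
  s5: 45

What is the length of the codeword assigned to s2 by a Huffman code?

1

Repeatedly merge the two smallest:
s3(31) + s5(45) → 76
s4(54) + 76 → 130
130 + s1(160) → 290
s2(172) + 290 → 462
s2 is merged only at the final step, so code length = 1.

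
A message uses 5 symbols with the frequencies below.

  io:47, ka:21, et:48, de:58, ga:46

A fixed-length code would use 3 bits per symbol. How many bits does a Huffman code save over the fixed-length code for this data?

153

Fixed-length: 3 bits × 220 symbols = 660 bits.
Huffman merges:
ka(21) + ga(46) → 67
io(47) + et(48) → 95
de(58) + 67 → 125
95 + 125 → 220
Huffman total = 67 + 95 + 125 + 220 = 507 bits.
Saving = 660 − 507 = 153 bits.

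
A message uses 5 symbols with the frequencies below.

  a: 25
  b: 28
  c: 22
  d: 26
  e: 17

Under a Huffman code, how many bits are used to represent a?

Huffman merges, smallest pair first:
merge e(17) and c(22): 39
merge a(25) and d(26): 51
merge b(28) and 39: 67
merge 51 and 67: 118
a's leaf is at depth 2, giving a 2-bit codeword.

2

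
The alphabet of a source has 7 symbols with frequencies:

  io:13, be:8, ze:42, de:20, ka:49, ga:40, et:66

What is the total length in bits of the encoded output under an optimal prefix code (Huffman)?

619

Merge the two smallest weights repeatedly:
be(8) + io(13) → 21
de(20) + 21 → 41
ga(40) + 41 → 81
ze(42) + ka(49) → 91
et(66) + 81 → 147
91 + 147 → 238
Total encoded bits = sum of merged weights = 21 + 41 + 81 + 91 + 147 + 238 = 619.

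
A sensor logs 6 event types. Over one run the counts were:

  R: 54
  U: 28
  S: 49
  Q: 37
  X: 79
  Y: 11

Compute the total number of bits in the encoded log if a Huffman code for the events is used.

631

Greedily combine the two least-frequent nodes:
Y(11) + U(28) → 39
Q(37) + 39 → 76
S(49) + R(54) → 103
76 + X(79) → 155
103 + 155 → 258
Each symbol's bit-cost is frequency × depth; summing gives 631 bits (equivalently 39 + 76 + 103 + 155 + 258).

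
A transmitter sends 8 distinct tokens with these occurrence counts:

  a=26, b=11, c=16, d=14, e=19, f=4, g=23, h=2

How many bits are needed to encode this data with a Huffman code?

319

Greedily combine the two least-frequent nodes:
h(2) + f(4) → 6
6 + b(11) → 17
d(14) + c(16) → 30
17 + e(19) → 36
g(23) + a(26) → 49
30 + 36 → 66
49 + 66 → 115
Total encoded bits = sum of merged weights = 6 + 17 + 30 + 36 + 49 + 66 + 115 = 319.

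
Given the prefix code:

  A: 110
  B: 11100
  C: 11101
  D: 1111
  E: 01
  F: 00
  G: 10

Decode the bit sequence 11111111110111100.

Read left to right; each codeword is recognised as soon as it completes (prefix code):
  1111→D | 1111→D | 110→A | 1111→D | 00→F
Decoded message: DDADF

DDADF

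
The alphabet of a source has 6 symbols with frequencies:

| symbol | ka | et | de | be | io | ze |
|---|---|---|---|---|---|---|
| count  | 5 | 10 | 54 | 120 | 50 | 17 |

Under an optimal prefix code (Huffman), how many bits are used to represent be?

Repeatedly merge the two smallest:
ka(5) + et(10) → 15
15 + ze(17) → 32
32 + io(50) → 82
de(54) + 82 → 136
be(120) + 136 → 256
be sits one level below the root: a 1-bit codeword.

1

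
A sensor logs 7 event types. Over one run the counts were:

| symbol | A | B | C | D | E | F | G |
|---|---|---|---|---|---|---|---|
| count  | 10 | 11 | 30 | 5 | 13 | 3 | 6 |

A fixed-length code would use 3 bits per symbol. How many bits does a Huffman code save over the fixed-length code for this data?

38

Fixed-length: 3 bits × 78 symbols = 234 bits.
Huffman merges:
combine F(3), D(5) → 8
combine G(6), 8 → 14
combine A(10), B(11) → 21
combine E(13), 14 → 27
combine 21, 27 → 48
combine C(30), 48 → 78
Huffman total = 8 + 14 + 21 + 27 + 48 + 78 = 196 bits.
Saving = 234 − 196 = 38 bits.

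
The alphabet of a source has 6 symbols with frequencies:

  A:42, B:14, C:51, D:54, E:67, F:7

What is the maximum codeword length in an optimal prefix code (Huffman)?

Merge the two lowest-weight nodes at each step:
combine F(7), B(14) → 21
combine 21, A(42) → 63
combine C(51), D(54) → 105
combine 63, E(67) → 130
combine 105, 130 → 235
Maximum depth reached is 4.

4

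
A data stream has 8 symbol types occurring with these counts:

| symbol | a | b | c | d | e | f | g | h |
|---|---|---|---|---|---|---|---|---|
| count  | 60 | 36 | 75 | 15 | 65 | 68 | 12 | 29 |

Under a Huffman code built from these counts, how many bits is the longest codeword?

5

Merge the two lowest-weight nodes at each step:
g(12) + d(15) → 27
27 + h(29) → 56
b(36) + 56 → 92
a(60) + e(65) → 125
f(68) + c(75) → 143
92 + 125 → 217
143 + 217 → 360
The rarest symbols sit at the bottom; the longest codeword is 5 bits.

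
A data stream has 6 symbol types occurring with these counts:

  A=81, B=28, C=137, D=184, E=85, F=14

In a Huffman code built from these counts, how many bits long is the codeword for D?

Huffman merges, smallest pair first:
combine F(14), B(28) → 42
combine 42, A(81) → 123
combine E(85), 123 → 208
combine C(137), D(184) → 321
combine 208, 321 → 529
D's leaf is at depth 2, giving a 2-bit codeword.

2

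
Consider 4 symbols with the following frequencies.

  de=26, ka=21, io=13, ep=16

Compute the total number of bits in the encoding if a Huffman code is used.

152

Greedily combine the two least-frequent nodes:
merge io(13) and ep(16): 29
merge ka(21) and de(26): 47
merge 29 and 47: 76
Each symbol's bit-cost is frequency × depth; summing gives 152 bits (equivalently 29 + 47 + 76).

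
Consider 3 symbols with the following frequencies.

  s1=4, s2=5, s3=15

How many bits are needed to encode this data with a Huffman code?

33

Greedily combine the two least-frequent nodes:
merge s1(4) and s2(5): 9
merge 9 and s3(15): 24
Total encoded bits = sum of merged weights = 9 + 24 = 33.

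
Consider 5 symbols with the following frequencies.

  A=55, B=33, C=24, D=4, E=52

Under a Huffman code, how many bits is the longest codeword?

3

Merge the two lowest-weight nodes at each step:
merge D(4) and C(24): 28
merge 28 and B(33): 61
merge E(52) and A(55): 107
merge 61 and 107: 168
The rarest symbols sit at the bottom; the longest codeword is 3 bits.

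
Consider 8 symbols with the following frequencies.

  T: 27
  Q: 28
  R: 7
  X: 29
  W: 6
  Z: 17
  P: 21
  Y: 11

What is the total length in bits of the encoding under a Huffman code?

Merge the two smallest weights repeatedly:
combine W(6), R(7) → 13
combine Y(11), 13 → 24
combine Z(17), P(21) → 38
combine 24, T(27) → 51
combine Q(28), X(29) → 57
combine 38, 51 → 89
combine 57, 89 → 146
Each symbol's bit-cost is frequency × depth; summing gives 418 bits (equivalently 13 + 24 + 38 + 51 + 57 + 89 + 146).

418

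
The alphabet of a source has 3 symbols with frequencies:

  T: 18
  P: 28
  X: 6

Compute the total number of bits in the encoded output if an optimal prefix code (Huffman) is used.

Greedily combine the two least-frequent nodes:
merge X(6) and T(18): 24
merge 24 and P(28): 52
Each symbol's bit-cost is frequency × depth; summing gives 76 bits (equivalently 24 + 52).

76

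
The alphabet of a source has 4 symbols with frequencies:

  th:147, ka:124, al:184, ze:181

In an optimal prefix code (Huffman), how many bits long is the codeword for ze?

Build the tree from the bottom:
ka(124) + th(147) → 271
ze(181) + al(184) → 365
271 + 365 → 636
ze sits 2 levels below the root, so its codeword is 2 bits.

2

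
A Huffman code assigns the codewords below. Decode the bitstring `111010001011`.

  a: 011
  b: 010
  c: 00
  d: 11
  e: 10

deeced

Read left to right; each codeword is recognised as soon as it completes (prefix code):
  11→d | 10→e | 10→e | 00→c | 10→e | 11→d
Decoded message: deeced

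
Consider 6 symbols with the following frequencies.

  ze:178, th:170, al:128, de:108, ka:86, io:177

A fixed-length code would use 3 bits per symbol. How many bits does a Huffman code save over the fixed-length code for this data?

Fixed-length: 3 bits × 847 symbols = 2541 bits.
Huffman merges:
combine ka(86), de(108) → 194
combine al(128), th(170) → 298
combine io(177), ze(178) → 355
combine 194, 298 → 492
combine 355, 492 → 847
Huffman total = 194 + 298 + 355 + 492 + 847 = 2186 bits.
Saving = 2541 − 2186 = 355 bits.

355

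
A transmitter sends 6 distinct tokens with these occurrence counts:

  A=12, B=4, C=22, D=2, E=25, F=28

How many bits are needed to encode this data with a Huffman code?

210

Greedily combine the two least-frequent nodes:
combine D(2), B(4) → 6
combine 6, A(12) → 18
combine 18, C(22) → 40
combine E(25), F(28) → 53
combine 40, 53 → 93
The encoded length is the sum of every internal node's weight: 6 + 18 + 40 + 53 + 93 = 210 bits.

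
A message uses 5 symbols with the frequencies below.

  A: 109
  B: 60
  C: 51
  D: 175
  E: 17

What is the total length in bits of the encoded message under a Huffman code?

Greedily combine the two least-frequent nodes:
merge E(17) and C(51): 68
merge B(60) and 68: 128
merge A(109) and 128: 237
merge D(175) and 237: 412
Each symbol's bit-cost is frequency × depth; summing gives 845 bits (equivalently 68 + 128 + 237 + 412).

845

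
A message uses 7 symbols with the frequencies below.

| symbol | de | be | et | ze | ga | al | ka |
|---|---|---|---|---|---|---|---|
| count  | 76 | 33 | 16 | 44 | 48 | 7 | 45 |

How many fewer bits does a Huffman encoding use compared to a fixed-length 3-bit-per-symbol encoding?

101

Fixed-length: 3 bits × 269 symbols = 807 bits.
Huffman merges:
al(7) + et(16) → 23
23 + be(33) → 56
ze(44) + ka(45) → 89
ga(48) + 56 → 104
de(76) + 89 → 165
104 + 165 → 269
Huffman total = 23 + 56 + 89 + 104 + 165 + 269 = 706 bits.
Saving = 807 − 706 = 101 bits.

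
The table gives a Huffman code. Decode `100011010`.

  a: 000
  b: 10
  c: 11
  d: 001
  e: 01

Read left to right; each codeword is recognised as soon as it completes (prefix code):
  10→b | 001→d | 10→b | 10→b
Decoded message: bdbb

bdbb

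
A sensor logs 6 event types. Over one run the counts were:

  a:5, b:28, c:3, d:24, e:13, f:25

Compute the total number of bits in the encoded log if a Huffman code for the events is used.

Build the Huffman tree bottom-up:
c(3) + a(5) → 8
8 + e(13) → 21
21 + d(24) → 45
f(25) + b(28) → 53
45 + 53 → 98
Each symbol's bit-cost is frequency × depth; summing gives 225 bits (equivalently 8 + 21 + 45 + 53 + 98).

225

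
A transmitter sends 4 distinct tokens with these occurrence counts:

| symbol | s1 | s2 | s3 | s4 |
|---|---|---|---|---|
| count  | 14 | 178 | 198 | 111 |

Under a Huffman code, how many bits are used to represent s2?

Build the tree from the bottom:
s1(14) + s4(111) → 125
125 + s2(178) → 303
s3(198) + 303 → 501
The subtree containing s2 is merged 2 times, so code length = 2.

2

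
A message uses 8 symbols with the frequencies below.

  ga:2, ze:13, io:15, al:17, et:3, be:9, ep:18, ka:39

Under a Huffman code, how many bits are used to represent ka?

2

Repeatedly merge the two smallest:
merge ga(2) and et(3): 5
merge 5 and be(9): 14
merge ze(13) and 14: 27
merge io(15) and al(17): 32
merge ep(18) and 27: 45
merge 32 and ka(39): 71
merge 45 and 71: 116
ka's leaf is at depth 2, giving a 2-bit codeword.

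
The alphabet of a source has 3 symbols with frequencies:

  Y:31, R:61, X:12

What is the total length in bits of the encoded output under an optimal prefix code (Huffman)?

Merge the two smallest weights repeatedly:
combine X(12), Y(31) → 43
combine 43, R(61) → 104
The encoded length is the sum of every internal node's weight: 43 + 104 = 147 bits.

147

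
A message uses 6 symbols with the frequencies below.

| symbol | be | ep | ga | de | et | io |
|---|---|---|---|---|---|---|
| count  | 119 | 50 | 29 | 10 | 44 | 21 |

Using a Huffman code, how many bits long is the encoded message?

Build the Huffman tree bottom-up:
merge de(10) and io(21): 31
merge ga(29) and 31: 60
merge et(44) and ep(50): 94
merge 60 and 94: 154
merge be(119) and 154: 273
Each symbol's bit-cost is frequency × depth; summing gives 612 bits (equivalently 31 + 60 + 94 + 154 + 273).

612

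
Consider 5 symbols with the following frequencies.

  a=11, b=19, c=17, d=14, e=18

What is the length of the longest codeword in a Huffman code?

Merge the two lowest-weight nodes at each step:
combine a(11), d(14) → 25
combine c(17), e(18) → 35
combine b(19), 25 → 44
combine 35, 44 → 79
Maximum depth reached is 3.

3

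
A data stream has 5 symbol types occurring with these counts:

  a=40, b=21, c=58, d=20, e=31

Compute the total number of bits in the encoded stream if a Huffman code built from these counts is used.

Merge the two smallest weights repeatedly:
d(20) + b(21) → 41
e(31) + a(40) → 71
41 + c(58) → 99
71 + 99 → 170
Each symbol's bit-cost is frequency × depth; summing gives 381 bits (equivalently 41 + 71 + 99 + 170).

381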